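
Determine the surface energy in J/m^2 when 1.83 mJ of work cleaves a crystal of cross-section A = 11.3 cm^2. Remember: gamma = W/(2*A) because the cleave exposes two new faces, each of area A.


Convert: A = 11.3 cm^2 = 0.00113 m^2, W = 1.83 mJ = 0.00183 J
Cleaving exposes two faces of area A, so total new surface = 2*A and gamma = W / (2*A)
gamma = 0.00183 / (2 * 0.00113)
gamma = 0.81 J/m^2

0.81


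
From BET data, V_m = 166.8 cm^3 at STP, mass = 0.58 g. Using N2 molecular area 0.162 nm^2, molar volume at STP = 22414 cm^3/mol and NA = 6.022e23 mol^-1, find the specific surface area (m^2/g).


Number of moles in monolayer = V_m / 22414 = 166.8 / 22414 = 0.00744178
Number of molecules = moles * NA = 0.00744178 * 6.022e23
SA = molecules * sigma / mass
SA = (166.8 / 22414) * 6.022e23 * 0.162e-18 / 0.58
SA = 1251.7 m^2/g

1251.7


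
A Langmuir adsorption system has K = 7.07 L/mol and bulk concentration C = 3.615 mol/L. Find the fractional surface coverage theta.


Langmuir isotherm: theta = K*C / (1 + K*C)
K*C = 7.07 * 3.615 = 25.55805
theta = 25.55805 / (1 + 25.55805) = 25.55805 / 26.55805
theta = 0.9623

0.9623


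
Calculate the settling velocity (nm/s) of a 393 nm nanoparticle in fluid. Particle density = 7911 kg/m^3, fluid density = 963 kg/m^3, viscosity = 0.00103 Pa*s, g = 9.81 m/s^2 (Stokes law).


Radius R = 393/2 nm = 1.965e-07 m
Density difference = 7911 - 963 = 6948 kg/m^3
v = 2 * R^2 * (rho_p - rho_f) * g / (9 * eta)
v = 2 * (1.965e-07)^2 * 6948 * 9.81 / (9 * 0.00103)
v = 5.67812e-07 m/s = 567.8115 nm/s

567.8115


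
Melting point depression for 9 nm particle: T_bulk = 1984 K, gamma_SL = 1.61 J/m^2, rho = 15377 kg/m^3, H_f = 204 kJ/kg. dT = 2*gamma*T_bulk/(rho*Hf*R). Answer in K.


Radius R = 9/2 = 4.5 nm = 4.5e-09 m
Convert H_f = 204 kJ/kg = 204000 J/kg
dT = 2 * gamma_SL * T_bulk / (rho * H_f * R)
dT = 2 * 1.61 * 1984 / (15377 * 204000 * 4.5e-09)
dT = 452.6 K

452.6


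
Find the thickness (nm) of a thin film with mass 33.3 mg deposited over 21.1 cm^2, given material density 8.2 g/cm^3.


Convert: m = 33.3 mg = 3.3300e-05 kg, A = 21.1 cm^2 = 2.1100e-03 m^2, rho = 8.2 g/cm^3 = 8200 kg/m^3
t = m / (A * rho)
t = 3.3300e-05 / (2.1100e-03 * 8200)
t = 1.9246e-06 m = 1924.6 nm

1924.6


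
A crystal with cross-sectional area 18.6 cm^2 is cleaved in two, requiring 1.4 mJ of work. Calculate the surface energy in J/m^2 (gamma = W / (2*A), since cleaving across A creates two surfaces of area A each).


Convert: A = 18.6 cm^2 = 0.00186 m^2, W = 1.4 mJ = 0.0014 J
Cleaving exposes two faces of area A, so total new surface = 2*A and gamma = W / (2*A)
gamma = 0.0014 / (2 * 0.00186)
gamma = 0.376 J/m^2

0.376


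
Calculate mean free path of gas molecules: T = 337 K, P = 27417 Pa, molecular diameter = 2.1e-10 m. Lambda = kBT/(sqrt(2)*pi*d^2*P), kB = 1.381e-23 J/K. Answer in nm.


Mean free path: lambda = kB*T / (sqrt(2) * pi * d^2 * P)
lambda = 1.381e-23 * 337 / (sqrt(2) * pi * (2.1e-10)^2 * 27417)
lambda = 8.66364e-07 m
lambda = 866.36 nm

866.36


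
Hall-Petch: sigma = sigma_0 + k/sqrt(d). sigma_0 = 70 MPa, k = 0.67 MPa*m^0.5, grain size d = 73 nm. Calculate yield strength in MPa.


d = 73 nm = 7.3e-08 m
sqrt(d) = 0.0002701851
Hall-Petch contribution = k / sqrt(d) = 0.67 / 0.0002701851 = 2479.8 MPa
sigma = sigma_0 + k/sqrt(d) = 70 + 2479.8 = 2549.8 MPa

2549.8


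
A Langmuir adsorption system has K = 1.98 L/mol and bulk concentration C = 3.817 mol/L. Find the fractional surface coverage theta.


Langmuir isotherm: theta = K*C / (1 + K*C)
K*C = 1.98 * 3.817 = 7.55766
theta = 7.55766 / (1 + 7.55766) = 7.55766 / 8.55766
theta = 0.8831

0.8831


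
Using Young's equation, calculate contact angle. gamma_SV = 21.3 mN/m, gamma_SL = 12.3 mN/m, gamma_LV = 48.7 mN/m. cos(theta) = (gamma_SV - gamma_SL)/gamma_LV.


cos(theta) = (gamma_SV - gamma_SL) / gamma_LV
cos(theta) = (21.3 - 12.3) / 48.7
cos(theta) = 0.184805
theta = arccos(0.184805) = 79.35 degrees

79.35


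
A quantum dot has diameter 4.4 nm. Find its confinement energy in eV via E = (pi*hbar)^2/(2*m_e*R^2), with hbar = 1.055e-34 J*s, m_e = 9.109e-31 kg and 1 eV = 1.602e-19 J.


Radius R = 4.4/2 = 2.2 nm = 2.2e-09 m
E = (pi * 1.055e-34)^2 / (2 * 9.109e-31 * (2.2e-09)^2)
E(J) = 1.24583e-20
E = E(J) / 1.602e-19 = 0.0778 eV

0.0778


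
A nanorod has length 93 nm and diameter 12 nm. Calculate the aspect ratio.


Aspect ratio AR = length / diameter
AR = 93 / 12
AR = 7.75

7.75


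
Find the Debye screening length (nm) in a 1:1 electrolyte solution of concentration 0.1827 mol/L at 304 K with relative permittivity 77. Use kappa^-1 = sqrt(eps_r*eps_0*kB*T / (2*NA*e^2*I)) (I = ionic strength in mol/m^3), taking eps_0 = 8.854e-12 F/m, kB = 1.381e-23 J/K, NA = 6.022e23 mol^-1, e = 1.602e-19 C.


Ionic strength I = 0.1827 * 1^2 * 1000 = 182.7 mol/m^3
kappa^-1 = sqrt(77 * 8.854e-12 * 1.381e-23 * 304 / (2 * 6.022e23 * (1.602e-19)^2 * 182.7))
kappa^-1 = 0.712 nm

0.712


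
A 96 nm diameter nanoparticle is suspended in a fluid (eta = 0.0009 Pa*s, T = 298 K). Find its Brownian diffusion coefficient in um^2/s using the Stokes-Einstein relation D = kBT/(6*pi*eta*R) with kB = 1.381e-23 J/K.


Radius R = 96/2 = 48 nm = 4.8e-08 m
D = kB*T / (6*pi*eta*R)
D = 1.381e-23 * 298 / (6 * pi * 0.0009 * 4.8e-08)
D = 5.05388e-12 m^2/s = 5.054 um^2/s

5.054


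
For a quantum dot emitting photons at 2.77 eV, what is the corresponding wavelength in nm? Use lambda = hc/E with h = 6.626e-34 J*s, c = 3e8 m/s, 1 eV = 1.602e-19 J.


Convert energy: E = 2.77 eV = 2.77 * 1.602e-19 = 4.43754e-19 J
lambda = h*c / E = 6.626e-34 * 3e8 / 4.43754e-19
lambda = 4.47951e-07 m = 448.0 nm

448.0


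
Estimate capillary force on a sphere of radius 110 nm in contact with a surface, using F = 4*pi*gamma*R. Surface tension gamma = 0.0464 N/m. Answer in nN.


Convert radius: R = 110 nm = 1.1e-07 m
F = 4 * pi * gamma * R
F = 4 * pi * 0.0464 * 1.1e-07
F = 6.41388e-08 N = 64.1388 nN

64.1388


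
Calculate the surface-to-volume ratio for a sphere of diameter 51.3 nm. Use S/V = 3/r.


Radius r = 51.3/2 = 25.65 nm
S/V = 3 / r = 3 / 25.65
S/V = 0.117 nm^-1

0.117


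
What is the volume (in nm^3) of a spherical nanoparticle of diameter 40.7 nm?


Radius r = 40.7/2 = 20.35 nm
Volume V = (4/3) * pi * r^3
V = (4/3) * pi * (20.35)^3
V = 35300.58 nm^3

35300.58


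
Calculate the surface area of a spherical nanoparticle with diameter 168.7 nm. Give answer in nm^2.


Radius r = 168.7/2 = 84.35 nm
Surface area SA = 4 * pi * r^2
SA = 4 * pi * (84.35)^2
SA = 89408.75 nm^2

89408.75


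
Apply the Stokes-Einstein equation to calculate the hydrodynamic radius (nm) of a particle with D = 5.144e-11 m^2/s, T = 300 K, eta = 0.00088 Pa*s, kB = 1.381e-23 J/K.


Stokes-Einstein: R = kB*T / (6*pi*eta*D)
R = 1.381e-23 * 300 / (6 * pi * 0.00088 * 5.144e-11)
R = 4.85546e-09 m = 4.86 nm

4.86


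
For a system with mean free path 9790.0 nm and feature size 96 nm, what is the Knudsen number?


Knudsen number Kn = lambda / L
Kn = 9790.0 / 96
Kn = 101.9792

101.9792


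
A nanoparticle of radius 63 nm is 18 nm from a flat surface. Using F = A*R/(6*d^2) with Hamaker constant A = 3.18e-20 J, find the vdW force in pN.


Convert to SI: R = 63 nm = 6.3e-08 m, d = 18 nm = 1.8e-08 m
F = A * R / (6 * d^2)
F = 3.18e-20 * 6.3e-08 / (6 * (1.8e-08)^2)
F = 1.03056e-12 N = 1.031 pN

1.031


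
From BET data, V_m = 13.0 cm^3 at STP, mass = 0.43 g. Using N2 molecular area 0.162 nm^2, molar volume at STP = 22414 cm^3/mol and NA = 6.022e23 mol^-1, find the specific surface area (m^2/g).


Number of moles in monolayer = V_m / 22414 = 13.0 / 22414 = 0.00057999
Number of molecules = moles * NA = 0.00057999 * 6.022e23
SA = molecules * sigma / mass
SA = (13.0 / 22414) * 6.022e23 * 0.162e-18 / 0.43
SA = 131.6 m^2/g

131.6


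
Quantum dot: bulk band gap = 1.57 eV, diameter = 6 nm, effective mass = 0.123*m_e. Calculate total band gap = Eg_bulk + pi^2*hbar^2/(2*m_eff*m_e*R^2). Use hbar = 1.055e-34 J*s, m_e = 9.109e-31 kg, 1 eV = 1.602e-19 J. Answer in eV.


Radius R = 6/2 nm = 3e-09 m
Confinement energy dE = pi^2 * hbar^2 / (2 * m_eff * m_e * R^2)
dE = pi^2 * (1.055e-34)^2 / (2 * 0.123 * 9.109e-31 * (3e-09)^2) J, divided by 1.602e-19 J/eV
dE = 0.34 eV
Total band gap = E_g(bulk) + dE = 1.57 + 0.34 = 1.91 eV

1.91


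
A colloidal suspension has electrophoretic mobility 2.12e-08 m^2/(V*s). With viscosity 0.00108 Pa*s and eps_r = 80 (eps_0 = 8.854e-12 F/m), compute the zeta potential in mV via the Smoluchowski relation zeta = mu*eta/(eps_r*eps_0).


Smoluchowski equation: zeta = mu * eta / (eps_r * eps_0)
zeta = 2.12e-08 * 0.00108 / (80 * 8.854e-12)
zeta = 0.032324 V = 32.32 mV

32.32


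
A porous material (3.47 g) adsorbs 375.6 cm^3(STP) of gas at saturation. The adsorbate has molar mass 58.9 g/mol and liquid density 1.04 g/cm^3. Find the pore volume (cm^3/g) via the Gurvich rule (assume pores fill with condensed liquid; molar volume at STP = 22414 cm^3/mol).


Moles adsorbed n = V_ads / 22414 = 375.6 / 22414 = 1.675738e-02 mol
Liquid volume V_liq = n * M / rho_liq = 1.675738e-02 * 58.9 / 1.04 = 0.94905 cm^3
Specific pore volume V_pore = V_liq / m_sample = 0.94905 / 3.47
V_pore = 0.2735 cm^3/g

0.2735


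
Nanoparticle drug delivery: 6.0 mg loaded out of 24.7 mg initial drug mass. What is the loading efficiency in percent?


Drug loading efficiency = (drug loaded / drug initial) * 100
DLE = 6.0 / 24.7 * 100
DLE = 0.2429 * 100
DLE = 24.29%

24.29


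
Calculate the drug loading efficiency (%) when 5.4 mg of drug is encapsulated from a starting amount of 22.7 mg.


Drug loading efficiency = (drug loaded / drug initial) * 100
DLE = 5.4 / 22.7 * 100
DLE = 0.2379 * 100
DLE = 23.79%

23.79


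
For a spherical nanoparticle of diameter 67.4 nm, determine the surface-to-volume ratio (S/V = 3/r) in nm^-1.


Radius r = 67.4/2 = 33.7 nm
S/V = 3 / r = 3 / 33.7
S/V = 0.089 nm^-1

0.089


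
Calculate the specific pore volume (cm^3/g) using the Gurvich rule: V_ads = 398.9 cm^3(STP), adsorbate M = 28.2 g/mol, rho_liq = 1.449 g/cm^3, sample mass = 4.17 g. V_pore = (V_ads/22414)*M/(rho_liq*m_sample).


Moles adsorbed n = V_ads / 22414 = 398.9 / 22414 = 1.779691e-02 mol
Liquid volume V_liq = n * M / rho_liq = 1.779691e-02 * 28.2 / 1.449 = 0.34636 cm^3
Specific pore volume V_pore = V_liq / m_sample = 0.34636 / 4.17
V_pore = 0.0831 cm^3/g

0.0831


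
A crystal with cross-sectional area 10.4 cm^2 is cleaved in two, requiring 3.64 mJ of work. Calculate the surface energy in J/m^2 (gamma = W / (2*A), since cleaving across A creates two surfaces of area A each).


Convert: A = 10.4 cm^2 = 0.00104 m^2, W = 3.64 mJ = 0.00364 J
Cleaving exposes two faces of area A, so total new surface = 2*A and gamma = W / (2*A)
gamma = 0.00364 / (2 * 0.00104)
gamma = 1.75 J/m^2

1.75


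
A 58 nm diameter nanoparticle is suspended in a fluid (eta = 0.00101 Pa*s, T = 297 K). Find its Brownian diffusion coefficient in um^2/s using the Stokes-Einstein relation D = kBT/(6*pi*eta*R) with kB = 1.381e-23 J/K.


Radius R = 58/2 = 29 nm = 2.9e-08 m
D = kB*T / (6*pi*eta*R)
D = 1.381e-23 * 297 / (6 * pi * 0.00101 * 2.9e-08)
D = 7.42899e-12 m^2/s = 7.429 um^2/s

7.429


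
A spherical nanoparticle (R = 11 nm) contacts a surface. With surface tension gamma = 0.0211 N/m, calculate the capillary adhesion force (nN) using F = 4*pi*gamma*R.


Convert radius: R = 11 nm = 1.1e-08 m
F = 4 * pi * gamma * R
F = 4 * pi * 0.0211 * 1.1e-08
F = 2.91665e-09 N = 2.9167 nN

2.9167


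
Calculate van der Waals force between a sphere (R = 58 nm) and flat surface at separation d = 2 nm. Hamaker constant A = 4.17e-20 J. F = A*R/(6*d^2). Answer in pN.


Convert to SI: R = 58 nm = 5.8e-08 m, d = 2 nm = 2e-09 m
F = A * R / (6 * d^2)
F = 4.17e-20 * 5.8e-08 / (6 * (2e-09)^2)
F = 1.00775e-10 N = 100.775 pN

100.775


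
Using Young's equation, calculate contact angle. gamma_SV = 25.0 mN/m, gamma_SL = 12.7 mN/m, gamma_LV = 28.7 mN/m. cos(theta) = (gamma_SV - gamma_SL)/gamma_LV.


cos(theta) = (gamma_SV - gamma_SL) / gamma_LV
cos(theta) = (25.0 - 12.7) / 28.7
cos(theta) = 0.428571
theta = arccos(0.428571) = 64.62 degrees

64.62


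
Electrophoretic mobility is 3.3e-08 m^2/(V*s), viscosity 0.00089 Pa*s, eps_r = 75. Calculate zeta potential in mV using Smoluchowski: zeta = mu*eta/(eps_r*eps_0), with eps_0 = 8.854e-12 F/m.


Smoluchowski equation: zeta = mu * eta / (eps_r * eps_0)
zeta = 3.3e-08 * 0.00089 / (75 * 8.854e-12)
zeta = 0.044229 V = 44.23 mV

44.23


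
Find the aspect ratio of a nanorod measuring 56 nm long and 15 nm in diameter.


Aspect ratio AR = length / diameter
AR = 56 / 15
AR = 3.73

3.73


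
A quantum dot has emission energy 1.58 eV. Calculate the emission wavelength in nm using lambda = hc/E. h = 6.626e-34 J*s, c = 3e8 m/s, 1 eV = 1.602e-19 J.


Convert energy: E = 1.58 eV = 1.58 * 1.602e-19 = 2.53116e-19 J
lambda = h*c / E = 6.626e-34 * 3e8 / 2.53116e-19
lambda = 7.85332e-07 m = 785.3 nm

785.3


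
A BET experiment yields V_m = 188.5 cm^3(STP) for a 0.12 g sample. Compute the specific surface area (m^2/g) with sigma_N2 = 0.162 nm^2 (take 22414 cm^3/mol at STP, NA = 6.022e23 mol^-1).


Number of moles in monolayer = V_m / 22414 = 188.5 / 22414 = 0.00840992
Number of molecules = moles * NA = 0.00840992 * 6.022e23
SA = molecules * sigma / mass
SA = (188.5 / 22414) * 6.022e23 * 0.162e-18 / 0.12
SA = 6837.0 m^2/g

6837.0


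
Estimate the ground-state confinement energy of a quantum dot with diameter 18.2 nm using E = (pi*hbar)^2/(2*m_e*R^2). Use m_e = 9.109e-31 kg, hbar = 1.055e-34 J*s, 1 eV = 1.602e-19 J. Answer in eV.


Radius R = 18.2/2 = 9.1 nm = 9.1e-09 m
E = (pi * 1.055e-34)^2 / (2 * 9.109e-31 * (9.1e-09)^2)
E(J) = 7.28151e-22
E = E(J) / 1.602e-19 = 0.0045 eV

0.0045


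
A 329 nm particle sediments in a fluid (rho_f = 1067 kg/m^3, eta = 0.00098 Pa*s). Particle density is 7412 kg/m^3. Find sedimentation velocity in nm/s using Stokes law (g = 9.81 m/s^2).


Radius R = 329/2 nm = 1.645e-07 m
Density difference = 7412 - 1067 = 6345 kg/m^3
v = 2 * R^2 * (rho_p - rho_f) * g / (9 * eta)
v = 2 * (1.645e-07)^2 * 6345 * 9.81 / (9 * 0.00098)
v = 3.81939e-07 m/s = 381.9389 nm/s

381.9389


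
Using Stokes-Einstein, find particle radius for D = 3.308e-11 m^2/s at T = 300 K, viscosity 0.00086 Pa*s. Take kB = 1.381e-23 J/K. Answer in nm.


Stokes-Einstein: R = kB*T / (6*pi*eta*D)
R = 1.381e-23 * 300 / (6 * pi * 0.00086 * 3.308e-11)
R = 7.72591e-09 m = 7.73 nm

7.73


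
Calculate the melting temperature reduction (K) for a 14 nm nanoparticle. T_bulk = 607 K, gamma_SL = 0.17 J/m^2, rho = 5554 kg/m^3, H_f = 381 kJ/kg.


Radius R = 14/2 = 7 nm = 7e-09 m
Convert H_f = 381 kJ/kg = 381000 J/kg
dT = 2 * gamma_SL * T_bulk / (rho * H_f * R)
dT = 2 * 0.17 * 607 / (5554 * 381000 * 7e-09)
dT = 13.9 K

13.9


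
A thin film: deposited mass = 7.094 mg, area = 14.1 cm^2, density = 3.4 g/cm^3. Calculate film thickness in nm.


Convert: m = 7.094 mg = 7.0940e-06 kg, A = 14.1 cm^2 = 1.4100e-03 m^2, rho = 3.4 g/cm^3 = 3400 kg/m^3
t = m / (A * rho)
t = 7.0940e-06 / (1.4100e-03 * 3400)
t = 1.4798e-06 m = 1479.8 nm

1479.8


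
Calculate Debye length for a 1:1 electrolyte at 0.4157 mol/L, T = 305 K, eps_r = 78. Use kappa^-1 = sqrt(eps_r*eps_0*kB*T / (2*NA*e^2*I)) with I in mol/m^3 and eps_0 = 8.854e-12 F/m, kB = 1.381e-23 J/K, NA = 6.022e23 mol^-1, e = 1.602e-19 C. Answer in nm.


Ionic strength I = 0.4157 * 1^2 * 1000 = 415.7 mol/m^3
kappa^-1 = sqrt(78 * 8.854e-12 * 1.381e-23 * 305 / (2 * 6.022e23 * (1.602e-19)^2 * 415.7))
kappa^-1 = 0.476 nm

0.476


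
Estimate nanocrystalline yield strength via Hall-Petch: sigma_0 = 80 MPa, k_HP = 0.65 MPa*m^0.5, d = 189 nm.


d = 189 nm = 1.89e-07 m
sqrt(d) = 0.0004347413
Hall-Petch contribution = k / sqrt(d) = 0.65 / 0.0004347413 = 1495.1 MPa
sigma = sigma_0 + k/sqrt(d) = 80 + 1495.1 = 1575.1 MPa

1575.1


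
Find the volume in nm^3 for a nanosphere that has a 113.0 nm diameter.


Radius r = 113.0/2 = 56.5 nm
Volume V = (4/3) * pi * r^3
V = (4/3) * pi * (56.5)^3
V = 755499.1 nm^3

755499.1


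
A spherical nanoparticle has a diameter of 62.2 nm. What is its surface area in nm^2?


Radius r = 62.2/2 = 31.1 nm
Surface area SA = 4 * pi * r^2
SA = 4 * pi * (31.1)^2
SA = 12154.32 nm^2

12154.32


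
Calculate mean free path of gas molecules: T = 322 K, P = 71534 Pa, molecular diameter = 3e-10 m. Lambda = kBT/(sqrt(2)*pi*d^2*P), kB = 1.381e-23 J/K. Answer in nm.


Mean free path: lambda = kB*T / (sqrt(2) * pi * d^2 * P)
lambda = 1.381e-23 * 322 / (sqrt(2) * pi * (3e-10)^2 * 71534)
lambda = 1.55464e-07 m
lambda = 155.46 nm

155.46


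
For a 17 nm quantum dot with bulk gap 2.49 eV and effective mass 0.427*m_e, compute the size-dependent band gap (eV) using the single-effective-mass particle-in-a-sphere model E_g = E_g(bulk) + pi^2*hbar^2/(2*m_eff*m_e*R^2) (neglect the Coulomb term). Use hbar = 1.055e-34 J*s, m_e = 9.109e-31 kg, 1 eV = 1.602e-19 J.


Radius R = 17/2 nm = 8.5e-09 m
Confinement energy dE = pi^2 * hbar^2 / (2 * m_eff * m_e * R^2)
dE = pi^2 * (1.055e-34)^2 / (2 * 0.427 * 9.109e-31 * (8.5e-09)^2) J, divided by 1.602e-19 J/eV
dE = 0.0122 eV
Total band gap = E_g(bulk) + dE = 2.49 + 0.0122 = 2.5022 eV

2.5022


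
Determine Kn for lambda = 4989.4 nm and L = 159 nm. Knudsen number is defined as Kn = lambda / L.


Knudsen number Kn = lambda / L
Kn = 4989.4 / 159
Kn = 31.3799

31.3799


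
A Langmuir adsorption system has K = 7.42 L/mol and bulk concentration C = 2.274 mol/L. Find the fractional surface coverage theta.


Langmuir isotherm: theta = K*C / (1 + K*C)
K*C = 7.42 * 2.274 = 16.87308
theta = 16.87308 / (1 + 16.87308) = 16.87308 / 17.87308
theta = 0.944

0.944


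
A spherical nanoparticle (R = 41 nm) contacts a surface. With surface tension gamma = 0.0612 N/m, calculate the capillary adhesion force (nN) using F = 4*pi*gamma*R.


Convert radius: R = 41 nm = 4.1e-08 m
F = 4 * pi * gamma * R
F = 4 * pi * 0.0612 * 4.1e-08
F = 3.15315e-08 N = 31.5315 nN

31.5315


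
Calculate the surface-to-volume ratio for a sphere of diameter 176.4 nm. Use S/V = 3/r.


Radius r = 176.4/2 = 88.2 nm
S/V = 3 / r = 3 / 88.2
S/V = 0.034 nm^-1

0.034


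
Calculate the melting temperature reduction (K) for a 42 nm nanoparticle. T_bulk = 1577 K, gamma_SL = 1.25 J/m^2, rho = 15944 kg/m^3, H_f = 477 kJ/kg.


Radius R = 42/2 = 21 nm = 2.1e-08 m
Convert H_f = 477 kJ/kg = 477000 J/kg
dT = 2 * gamma_SL * T_bulk / (rho * H_f * R)
dT = 2 * 1.25 * 1577 / (15944 * 477000 * 2.1e-08)
dT = 24.7 K

24.7


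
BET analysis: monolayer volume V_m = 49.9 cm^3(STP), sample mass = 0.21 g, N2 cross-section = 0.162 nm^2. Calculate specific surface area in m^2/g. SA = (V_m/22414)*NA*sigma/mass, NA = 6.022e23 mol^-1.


Number of moles in monolayer = V_m / 22414 = 49.9 / 22414 = 0.00222629
Number of molecules = moles * NA = 0.00222629 * 6.022e23
SA = molecules * sigma / mass
SA = (49.9 / 22414) * 6.022e23 * 0.162e-18 / 0.21
SA = 1034.2 m^2/g

1034.2


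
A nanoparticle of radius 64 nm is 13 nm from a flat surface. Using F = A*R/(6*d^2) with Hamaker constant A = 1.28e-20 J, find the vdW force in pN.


Convert to SI: R = 64 nm = 6.4e-08 m, d = 13 nm = 1.3e-08 m
F = A * R / (6 * d^2)
F = 1.28e-20 * 6.4e-08 / (6 * (1.3e-08)^2)
F = 8.0789e-13 N = 0.808 pN

0.808


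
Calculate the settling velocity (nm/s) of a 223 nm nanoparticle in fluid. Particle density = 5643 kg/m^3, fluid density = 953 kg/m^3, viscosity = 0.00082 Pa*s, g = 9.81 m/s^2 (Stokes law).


Radius R = 223/2 nm = 1.115e-07 m
Density difference = 5643 - 953 = 4690 kg/m^3
v = 2 * R^2 * (rho_p - rho_f) * g / (9 * eta)
v = 2 * (1.115e-07)^2 * 4690 * 9.81 / (9 * 0.00082)
v = 1.55012e-07 m/s = 155.012 nm/s

155.012


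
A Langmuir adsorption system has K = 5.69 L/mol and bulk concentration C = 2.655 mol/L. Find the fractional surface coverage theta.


Langmuir isotherm: theta = K*C / (1 + K*C)
K*C = 5.69 * 2.655 = 15.10695
theta = 15.10695 / (1 + 15.10695) = 15.10695 / 16.10695
theta = 0.9379

0.9379


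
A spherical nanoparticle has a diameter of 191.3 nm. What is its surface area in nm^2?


Radius r = 191.3/2 = 95.65 nm
Surface area SA = 4 * pi * r^2
SA = 4 * pi * (95.65)^2
SA = 114968.75 nm^2

114968.75


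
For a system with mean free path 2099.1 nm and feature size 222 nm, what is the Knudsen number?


Knudsen number Kn = lambda / L
Kn = 2099.1 / 222
Kn = 9.4554

9.4554


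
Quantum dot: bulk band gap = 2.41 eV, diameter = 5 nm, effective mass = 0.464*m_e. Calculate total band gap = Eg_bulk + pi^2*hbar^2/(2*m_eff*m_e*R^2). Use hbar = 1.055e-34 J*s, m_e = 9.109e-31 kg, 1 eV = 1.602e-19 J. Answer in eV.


Radius R = 5/2 nm = 2.5e-09 m
Confinement energy dE = pi^2 * hbar^2 / (2 * m_eff * m_e * R^2)
dE = pi^2 * (1.055e-34)^2 / (2 * 0.464 * 9.109e-31 * (2.5e-09)^2) J, divided by 1.602e-19 J/eV
dE = 0.1298 eV
Total band gap = E_g(bulk) + dE = 2.41 + 0.1298 = 2.5398 eV

2.5398


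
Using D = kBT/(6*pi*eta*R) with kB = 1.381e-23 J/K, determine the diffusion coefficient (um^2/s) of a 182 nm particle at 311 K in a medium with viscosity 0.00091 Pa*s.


Radius R = 182/2 = 91 nm = 9.1e-08 m
D = kB*T / (6*pi*eta*R)
D = 1.381e-23 * 311 / (6 * pi * 0.00091 * 9.1e-08)
D = 2.7515e-12 m^2/s = 2.752 um^2/s

2.752


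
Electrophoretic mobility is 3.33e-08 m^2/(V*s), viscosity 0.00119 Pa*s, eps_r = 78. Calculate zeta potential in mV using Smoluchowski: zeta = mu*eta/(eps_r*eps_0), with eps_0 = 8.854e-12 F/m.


Smoluchowski equation: zeta = mu * eta / (eps_r * eps_0)
zeta = 3.33e-08 * 0.00119 / (78 * 8.854e-12)
zeta = 0.05738 V = 57.38 mV

57.38


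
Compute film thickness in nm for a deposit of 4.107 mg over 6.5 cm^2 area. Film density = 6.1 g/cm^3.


Convert: m = 4.107 mg = 4.1070e-06 kg, A = 6.5 cm^2 = 6.5000e-04 m^2, rho = 6.1 g/cm^3 = 6100 kg/m^3
t = m / (A * rho)
t = 4.1070e-06 / (6.5000e-04 * 6100)
t = 1.0358e-06 m = 1035.8 nm

1035.8


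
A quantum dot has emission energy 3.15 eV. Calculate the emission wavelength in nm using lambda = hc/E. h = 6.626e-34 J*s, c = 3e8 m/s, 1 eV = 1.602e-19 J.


Convert energy: E = 3.15 eV = 3.15 * 1.602e-19 = 5.0463e-19 J
lambda = h*c / E = 6.626e-34 * 3e8 / 5.0463e-19
lambda = 3.93912e-07 m = 393.9 nm

393.9


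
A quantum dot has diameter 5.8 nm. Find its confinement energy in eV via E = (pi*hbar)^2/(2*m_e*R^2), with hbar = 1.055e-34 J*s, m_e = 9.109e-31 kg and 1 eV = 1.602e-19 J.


Radius R = 5.8/2 = 2.9 nm = 2.9e-09 m
E = (pi * 1.055e-34)^2 / (2 * 9.109e-31 * (2.9e-09)^2)
E(J) = 7.16982e-21
E = E(J) / 1.602e-19 = 0.0448 eV

0.0448


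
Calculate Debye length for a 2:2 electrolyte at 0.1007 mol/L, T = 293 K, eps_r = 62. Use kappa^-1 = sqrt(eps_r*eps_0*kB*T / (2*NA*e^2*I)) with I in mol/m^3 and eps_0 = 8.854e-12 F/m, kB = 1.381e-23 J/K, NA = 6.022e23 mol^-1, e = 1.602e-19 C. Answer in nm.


Ionic strength I = 0.1007 * 2^2 * 1000 = 402.8 mol/m^3
kappa^-1 = sqrt(62 * 8.854e-12 * 1.381e-23 * 293 / (2 * 6.022e23 * (1.602e-19)^2 * 402.8))
kappa^-1 = 0.422 nm

0.422


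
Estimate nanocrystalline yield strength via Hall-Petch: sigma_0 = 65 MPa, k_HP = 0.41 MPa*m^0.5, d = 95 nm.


d = 95 nm = 9.5e-08 m
sqrt(d) = 0.0003082207
Hall-Petch contribution = k / sqrt(d) = 0.41 / 0.0003082207 = 1330.2 MPa
sigma = sigma_0 + k/sqrt(d) = 65 + 1330.2 = 1395.2 MPa

1395.2


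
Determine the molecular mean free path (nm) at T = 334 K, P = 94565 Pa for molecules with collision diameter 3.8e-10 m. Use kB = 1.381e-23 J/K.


Mean free path: lambda = kB*T / (sqrt(2) * pi * d^2 * P)
lambda = 1.381e-23 * 334 / (sqrt(2) * pi * (3.8e-10)^2 * 94565)
lambda = 7.60287e-08 m
lambda = 76.03 nm

76.03


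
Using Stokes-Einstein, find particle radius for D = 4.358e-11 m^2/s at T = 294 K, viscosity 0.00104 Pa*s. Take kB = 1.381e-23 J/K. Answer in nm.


Stokes-Einstein: R = kB*T / (6*pi*eta*D)
R = 1.381e-23 * 294 / (6 * pi * 0.00104 * 4.358e-11)
R = 4.75247e-09 m = 4.75 nm

4.75


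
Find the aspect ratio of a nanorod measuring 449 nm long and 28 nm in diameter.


Aspect ratio AR = length / diameter
AR = 449 / 28
AR = 16.04

16.04


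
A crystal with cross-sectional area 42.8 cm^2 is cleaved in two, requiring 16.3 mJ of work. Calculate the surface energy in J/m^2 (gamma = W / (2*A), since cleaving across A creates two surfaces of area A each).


Convert: A = 42.8 cm^2 = 0.00428 m^2, W = 16.3 mJ = 0.0163 J
Cleaving exposes two faces of area A, so total new surface = 2*A and gamma = W / (2*A)
gamma = 0.0163 / (2 * 0.00428)
gamma = 1.904 J/m^2

1.904


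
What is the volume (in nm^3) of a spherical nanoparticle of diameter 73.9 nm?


Radius r = 73.9/2 = 36.95 nm
Volume V = (4/3) * pi * r^3
V = (4/3) * pi * (36.95)^3
V = 211315.78 nm^3

211315.78


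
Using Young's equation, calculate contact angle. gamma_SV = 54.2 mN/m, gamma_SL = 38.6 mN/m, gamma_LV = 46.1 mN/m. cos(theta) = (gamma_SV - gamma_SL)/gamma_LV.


cos(theta) = (gamma_SV - gamma_SL) / gamma_LV
cos(theta) = (54.2 - 38.6) / 46.1
cos(theta) = 0.338395
theta = arccos(0.338395) = 70.22 degrees

70.22


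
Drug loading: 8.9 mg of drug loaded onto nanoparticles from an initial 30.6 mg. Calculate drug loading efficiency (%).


Drug loading efficiency = (drug loaded / drug initial) * 100
DLE = 8.9 / 30.6 * 100
DLE = 0.2908 * 100
DLE = 29.08%

29.08


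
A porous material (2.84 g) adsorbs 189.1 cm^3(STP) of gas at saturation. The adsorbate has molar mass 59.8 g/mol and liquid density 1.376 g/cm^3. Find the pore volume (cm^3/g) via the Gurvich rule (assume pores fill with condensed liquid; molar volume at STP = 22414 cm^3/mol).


Moles adsorbed n = V_ads / 22414 = 189.1 / 22414 = 8.436691e-03 mol
Liquid volume V_liq = n * M / rho_liq = 8.436691e-03 * 59.8 / 1.376 = 0.36665 cm^3
Specific pore volume V_pore = V_liq / m_sample = 0.36665 / 2.84
V_pore = 0.1291 cm^3/g

0.1291


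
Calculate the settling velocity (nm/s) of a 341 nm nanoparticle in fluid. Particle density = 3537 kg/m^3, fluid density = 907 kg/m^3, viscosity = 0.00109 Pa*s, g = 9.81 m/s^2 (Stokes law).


Radius R = 341/2 nm = 1.705e-07 m
Density difference = 3537 - 907 = 2630 kg/m^3
v = 2 * R^2 * (rho_p - rho_f) * g / (9 * eta)
v = 2 * (1.705e-07)^2 * 2630 * 9.81 / (9 * 0.00109)
v = 1.5291e-07 m/s = 152.9095 nm/s

152.9095


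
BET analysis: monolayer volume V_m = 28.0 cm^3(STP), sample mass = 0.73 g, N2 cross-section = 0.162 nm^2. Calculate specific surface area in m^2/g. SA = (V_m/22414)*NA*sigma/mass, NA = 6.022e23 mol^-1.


Number of moles in monolayer = V_m / 22414 = 28.0 / 22414 = 0.00124922
Number of molecules = moles * NA = 0.00124922 * 6.022e23
SA = molecules * sigma / mass
SA = (28.0 / 22414) * 6.022e23 * 0.162e-18 / 0.73
SA = 166.9 m^2/g

166.9


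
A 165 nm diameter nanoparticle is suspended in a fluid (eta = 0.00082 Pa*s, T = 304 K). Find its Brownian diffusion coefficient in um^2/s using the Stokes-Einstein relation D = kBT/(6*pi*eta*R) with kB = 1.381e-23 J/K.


Radius R = 165/2 = 82.5 nm = 8.25e-08 m
D = kB*T / (6*pi*eta*R)
D = 1.381e-23 * 304 / (6 * pi * 0.00082 * 8.25e-08)
D = 3.29229e-12 m^2/s = 3.292 um^2/s

3.292


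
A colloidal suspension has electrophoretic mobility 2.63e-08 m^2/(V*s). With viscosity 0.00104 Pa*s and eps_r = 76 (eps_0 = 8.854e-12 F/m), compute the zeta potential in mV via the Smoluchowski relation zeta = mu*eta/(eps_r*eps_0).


Smoluchowski equation: zeta = mu * eta / (eps_r * eps_0)
zeta = 2.63e-08 * 0.00104 / (76 * 8.854e-12)
zeta = 0.040648 V = 40.65 mV

40.65


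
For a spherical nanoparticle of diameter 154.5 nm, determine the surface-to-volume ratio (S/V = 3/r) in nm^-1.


Radius r = 154.5/2 = 77.25 nm
S/V = 3 / r = 3 / 77.25
S/V = 0.0388 nm^-1

0.0388


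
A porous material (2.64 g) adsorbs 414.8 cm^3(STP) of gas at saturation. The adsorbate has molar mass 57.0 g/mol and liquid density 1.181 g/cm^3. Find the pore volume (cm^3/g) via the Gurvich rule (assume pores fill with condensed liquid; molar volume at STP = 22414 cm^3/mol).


Moles adsorbed n = V_ads / 22414 = 414.8 / 22414 = 1.850629e-02 mol
Liquid volume V_liq = n * M / rho_liq = 1.850629e-02 * 57.0 / 1.181 = 0.89319 cm^3
Specific pore volume V_pore = V_liq / m_sample = 0.89319 / 2.64
V_pore = 0.3383 cm^3/g

0.3383


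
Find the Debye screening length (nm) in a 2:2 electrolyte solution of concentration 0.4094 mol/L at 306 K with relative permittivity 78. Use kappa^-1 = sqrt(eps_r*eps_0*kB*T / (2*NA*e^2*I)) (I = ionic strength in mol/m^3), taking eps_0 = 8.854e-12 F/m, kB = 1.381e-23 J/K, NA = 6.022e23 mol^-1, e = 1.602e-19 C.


Ionic strength I = 0.4094 * 2^2 * 1000 = 1637.6 mol/m^3
kappa^-1 = sqrt(78 * 8.854e-12 * 1.381e-23 * 306 / (2 * 6.022e23 * (1.602e-19)^2 * 1637.6))
kappa^-1 = 0.24 nm

0.24


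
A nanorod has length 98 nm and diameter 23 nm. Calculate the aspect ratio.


Aspect ratio AR = length / diameter
AR = 98 / 23
AR = 4.26

4.26


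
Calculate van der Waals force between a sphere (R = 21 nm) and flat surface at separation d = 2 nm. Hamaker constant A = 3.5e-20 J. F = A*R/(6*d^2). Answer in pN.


Convert to SI: R = 21 nm = 2.1e-08 m, d = 2 nm = 2e-09 m
F = A * R / (6 * d^2)
F = 3.5e-20 * 2.1e-08 / (6 * (2e-09)^2)
F = 3.0625e-11 N = 30.625 pN

30.625


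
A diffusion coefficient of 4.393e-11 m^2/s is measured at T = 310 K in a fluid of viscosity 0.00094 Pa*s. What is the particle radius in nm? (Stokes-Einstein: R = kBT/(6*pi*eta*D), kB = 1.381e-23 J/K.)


Stokes-Einstein: R = kB*T / (6*pi*eta*D)
R = 1.381e-23 * 310 / (6 * pi * 0.00094 * 4.393e-11)
R = 5.50003e-09 m = 5.5 nm

5.5


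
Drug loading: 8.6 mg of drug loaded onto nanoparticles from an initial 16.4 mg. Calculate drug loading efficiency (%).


Drug loading efficiency = (drug loaded / drug initial) * 100
DLE = 8.6 / 16.4 * 100
DLE = 0.5244 * 100
DLE = 52.44%

52.44


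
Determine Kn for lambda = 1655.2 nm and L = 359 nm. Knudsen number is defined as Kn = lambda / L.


Knudsen number Kn = lambda / L
Kn = 1655.2 / 359
Kn = 4.6106

4.6106


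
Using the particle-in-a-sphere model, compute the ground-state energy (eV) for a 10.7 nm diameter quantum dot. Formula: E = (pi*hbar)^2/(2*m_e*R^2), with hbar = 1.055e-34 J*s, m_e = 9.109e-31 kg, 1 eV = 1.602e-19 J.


Radius R = 10.7/2 = 5.35 nm = 5.35e-09 m
E = (pi * 1.055e-34)^2 / (2 * 9.109e-31 * (5.35e-09)^2)
E(J) = 2.10667e-21
E = E(J) / 1.602e-19 = 0.0132 eV

0.0132


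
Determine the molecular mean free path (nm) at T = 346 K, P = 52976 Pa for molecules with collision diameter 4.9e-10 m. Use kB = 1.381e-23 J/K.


Mean free path: lambda = kB*T / (sqrt(2) * pi * d^2 * P)
lambda = 1.381e-23 * 346 / (sqrt(2) * pi * (4.9e-10)^2 * 52976)
lambda = 8.45539e-08 m
lambda = 84.55 nm

84.55


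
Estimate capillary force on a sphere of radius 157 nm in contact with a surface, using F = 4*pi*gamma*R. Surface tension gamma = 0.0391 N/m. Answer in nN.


Convert radius: R = 157 nm = 1.57e-07 m
F = 4 * pi * gamma * R
F = 4 * pi * 0.0391 * 1.57e-07
F = 7.71412e-08 N = 77.1412 nN

77.1412


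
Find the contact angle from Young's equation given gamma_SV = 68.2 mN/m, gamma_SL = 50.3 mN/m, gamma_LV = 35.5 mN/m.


cos(theta) = (gamma_SV - gamma_SL) / gamma_LV
cos(theta) = (68.2 - 50.3) / 35.5
cos(theta) = 0.504225
theta = arccos(0.504225) = 59.72 degrees

59.72


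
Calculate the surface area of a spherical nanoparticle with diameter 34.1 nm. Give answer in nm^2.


Radius r = 34.1/2 = 17.05 nm
Surface area SA = 4 * pi * r^2
SA = 4 * pi * (17.05)^2
SA = 3653.08 nm^2

3653.08


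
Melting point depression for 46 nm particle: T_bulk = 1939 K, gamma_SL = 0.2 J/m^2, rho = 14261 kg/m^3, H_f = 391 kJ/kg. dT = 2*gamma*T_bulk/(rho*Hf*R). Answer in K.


Radius R = 46/2 = 23 nm = 2.3e-08 m
Convert H_f = 391 kJ/kg = 391000 J/kg
dT = 2 * gamma_SL * T_bulk / (rho * H_f * R)
dT = 2 * 0.2 * 1939 / (14261 * 391000 * 2.3e-08)
dT = 6.0 K

6.0


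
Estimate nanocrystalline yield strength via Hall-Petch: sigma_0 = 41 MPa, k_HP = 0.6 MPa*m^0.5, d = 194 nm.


d = 194 nm = 1.94e-07 m
sqrt(d) = 0.0004404543
Hall-Petch contribution = k / sqrt(d) = 0.6 / 0.0004404543 = 1362.2 MPa
sigma = sigma_0 + k/sqrt(d) = 41 + 1362.2 = 1403.2 MPa

1403.2


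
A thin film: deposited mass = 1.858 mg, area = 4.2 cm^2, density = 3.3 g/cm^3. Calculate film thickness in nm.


Convert: m = 1.858 mg = 1.8580e-06 kg, A = 4.2 cm^2 = 4.2000e-04 m^2, rho = 3.3 g/cm^3 = 3300 kg/m^3
t = m / (A * rho)
t = 1.8580e-06 / (4.2000e-04 * 3300)
t = 1.3405e-06 m = 1340.5 nm

1340.5


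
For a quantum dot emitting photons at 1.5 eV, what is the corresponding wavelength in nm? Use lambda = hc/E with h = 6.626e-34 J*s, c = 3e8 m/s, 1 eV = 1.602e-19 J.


Convert energy: E = 1.5 eV = 1.5 * 1.602e-19 = 2.403e-19 J
lambda = h*c / E = 6.626e-34 * 3e8 / 2.403e-19
lambda = 8.27216e-07 m = 827.2 nm

827.2


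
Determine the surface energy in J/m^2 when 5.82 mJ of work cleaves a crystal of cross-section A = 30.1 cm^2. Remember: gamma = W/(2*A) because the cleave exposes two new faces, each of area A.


Convert: A = 30.1 cm^2 = 0.00301 m^2, W = 5.82 mJ = 0.00582 J
Cleaving exposes two faces of area A, so total new surface = 2*A and gamma = W / (2*A)
gamma = 0.00582 / (2 * 0.00301)
gamma = 0.967 J/m^2

0.967


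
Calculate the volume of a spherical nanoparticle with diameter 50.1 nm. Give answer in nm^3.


Radius r = 50.1/2 = 25.05 nm
Volume V = (4/3) * pi * r^3
V = (4/3) * pi * (25.05)^3
V = 65843.33 nm^3

65843.33


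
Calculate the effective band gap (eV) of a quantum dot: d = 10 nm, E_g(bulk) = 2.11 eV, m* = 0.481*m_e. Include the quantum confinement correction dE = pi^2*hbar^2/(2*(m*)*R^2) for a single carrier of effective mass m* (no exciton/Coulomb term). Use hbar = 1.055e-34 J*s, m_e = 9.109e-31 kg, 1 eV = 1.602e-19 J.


Radius R = 10/2 nm = 5e-09 m
Confinement energy dE = pi^2 * hbar^2 / (2 * m_eff * m_e * R^2)
dE = pi^2 * (1.055e-34)^2 / (2 * 0.481 * 9.109e-31 * (5e-09)^2) J, divided by 1.602e-19 J/eV
dE = 0.0313 eV
Total band gap = E_g(bulk) + dE = 2.11 + 0.0313 = 2.1413 eV

2.1413


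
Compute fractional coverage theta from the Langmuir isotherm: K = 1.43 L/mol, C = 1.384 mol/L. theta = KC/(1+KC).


Langmuir isotherm: theta = K*C / (1 + K*C)
K*C = 1.43 * 1.384 = 1.97912
theta = 1.97912 / (1 + 1.97912) = 1.97912 / 2.97912
theta = 0.6643

0.6643


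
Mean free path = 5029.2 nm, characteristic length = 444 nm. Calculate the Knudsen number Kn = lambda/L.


Knudsen number Kn = lambda / L
Kn = 5029.2 / 444
Kn = 11.327

11.327


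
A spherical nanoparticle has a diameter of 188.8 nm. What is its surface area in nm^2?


Radius r = 188.8/2 = 94.4 nm
Surface area SA = 4 * pi * r^2
SA = 4 * pi * (94.4)^2
SA = 111983.45 nm^2

111983.45


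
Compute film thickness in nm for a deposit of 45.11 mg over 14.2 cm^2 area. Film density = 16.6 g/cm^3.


Convert: m = 45.11 mg = 4.5110e-05 kg, A = 14.2 cm^2 = 1.4200e-03 m^2, rho = 16.6 g/cm^3 = 16600 kg/m^3
t = m / (A * rho)
t = 4.5110e-05 / (1.4200e-03 * 16600)
t = 1.9137e-06 m = 1913.7 nm

1913.7


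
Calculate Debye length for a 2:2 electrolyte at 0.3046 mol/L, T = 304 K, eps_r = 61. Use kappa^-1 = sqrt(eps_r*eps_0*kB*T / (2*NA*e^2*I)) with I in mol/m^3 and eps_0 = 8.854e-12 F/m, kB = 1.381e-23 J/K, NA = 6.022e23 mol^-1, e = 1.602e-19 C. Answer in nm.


Ionic strength I = 0.3046 * 2^2 * 1000 = 1218.4 mol/m^3
kappa^-1 = sqrt(61 * 8.854e-12 * 1.381e-23 * 304 / (2 * 6.022e23 * (1.602e-19)^2 * 1218.4))
kappa^-1 = 0.245 nm

0.245


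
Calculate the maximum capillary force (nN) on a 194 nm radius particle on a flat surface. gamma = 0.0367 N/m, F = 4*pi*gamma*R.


Convert radius: R = 194 nm = 1.94e-07 m
F = 4 * pi * gamma * R
F = 4 * pi * 0.0367 * 1.94e-07
F = 8.947e-08 N = 89.47 nN

89.47


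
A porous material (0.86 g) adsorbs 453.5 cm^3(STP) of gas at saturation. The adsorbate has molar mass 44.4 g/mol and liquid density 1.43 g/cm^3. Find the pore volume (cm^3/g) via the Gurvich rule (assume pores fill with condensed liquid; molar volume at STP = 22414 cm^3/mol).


Moles adsorbed n = V_ads / 22414 = 453.5 / 22414 = 2.023289e-02 mol
Liquid volume V_liq = n * M / rho_liq = 2.023289e-02 * 44.4 / 1.43 = 0.62821 cm^3
Specific pore volume V_pore = V_liq / m_sample = 0.62821 / 0.86
V_pore = 0.7305 cm^3/g

0.7305


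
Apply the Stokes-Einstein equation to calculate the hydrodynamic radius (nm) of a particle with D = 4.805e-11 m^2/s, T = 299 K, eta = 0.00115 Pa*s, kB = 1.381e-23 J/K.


Stokes-Einstein: R = kB*T / (6*pi*eta*D)
R = 1.381e-23 * 299 / (6 * pi * 0.00115 * 4.805e-11)
R = 3.96435e-09 m = 3.96 nm

3.96


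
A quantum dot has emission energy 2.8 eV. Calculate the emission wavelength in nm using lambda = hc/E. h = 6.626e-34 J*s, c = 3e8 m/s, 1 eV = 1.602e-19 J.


Convert energy: E = 2.8 eV = 2.8 * 1.602e-19 = 4.4856e-19 J
lambda = h*c / E = 6.626e-34 * 3e8 / 4.4856e-19
lambda = 4.43151e-07 m = 443.2 nm

443.2


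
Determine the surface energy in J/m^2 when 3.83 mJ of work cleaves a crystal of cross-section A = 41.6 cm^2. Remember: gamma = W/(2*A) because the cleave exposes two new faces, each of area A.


Convert: A = 41.6 cm^2 = 0.00416 m^2, W = 3.83 mJ = 0.00383 J
Cleaving exposes two faces of area A, so total new surface = 2*A and gamma = W / (2*A)
gamma = 0.00383 / (2 * 0.00416)
gamma = 0.46 J/m^2

0.46


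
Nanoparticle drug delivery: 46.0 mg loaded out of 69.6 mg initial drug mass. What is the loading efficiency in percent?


Drug loading efficiency = (drug loaded / drug initial) * 100
DLE = 46.0 / 69.6 * 100
DLE = 0.6609 * 100
DLE = 66.09%

66.09


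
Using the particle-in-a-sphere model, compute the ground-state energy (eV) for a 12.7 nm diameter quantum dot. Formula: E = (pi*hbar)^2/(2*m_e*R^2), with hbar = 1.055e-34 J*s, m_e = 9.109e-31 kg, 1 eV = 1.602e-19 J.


Radius R = 12.7/2 = 6.35 nm = 6.35e-09 m
E = (pi * 1.055e-34)^2 / (2 * 9.109e-31 * (6.35e-09)^2)
E(J) = 1.4954e-21
E = E(J) / 1.602e-19 = 0.0093 eV

0.0093


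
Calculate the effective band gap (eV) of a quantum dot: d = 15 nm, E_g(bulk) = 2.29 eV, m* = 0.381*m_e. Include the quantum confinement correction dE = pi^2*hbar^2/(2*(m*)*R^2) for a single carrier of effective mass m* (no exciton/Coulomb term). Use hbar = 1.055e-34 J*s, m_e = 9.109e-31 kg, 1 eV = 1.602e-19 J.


Radius R = 15/2 nm = 7.5e-09 m
Confinement energy dE = pi^2 * hbar^2 / (2 * m_eff * m_e * R^2)
dE = pi^2 * (1.055e-34)^2 / (2 * 0.381 * 9.109e-31 * (7.5e-09)^2) J, divided by 1.602e-19 J/eV
dE = 0.0176 eV
Total band gap = E_g(bulk) + dE = 2.29 + 0.0176 = 2.3076 eV

2.3076


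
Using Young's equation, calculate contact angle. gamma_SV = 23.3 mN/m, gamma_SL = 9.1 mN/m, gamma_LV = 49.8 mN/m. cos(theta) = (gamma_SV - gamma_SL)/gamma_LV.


cos(theta) = (gamma_SV - gamma_SL) / gamma_LV
cos(theta) = (23.3 - 9.1) / 49.8
cos(theta) = 0.285141
theta = arccos(0.285141) = 73.43 degrees

73.43


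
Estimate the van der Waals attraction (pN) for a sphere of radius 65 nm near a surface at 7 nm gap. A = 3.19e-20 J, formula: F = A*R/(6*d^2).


Convert to SI: R = 65 nm = 6.5e-08 m, d = 7 nm = 7e-09 m
F = A * R / (6 * d^2)
F = 3.19e-20 * 6.5e-08 / (6 * (7e-09)^2)
F = 7.05272e-12 N = 7.053 pN

7.053


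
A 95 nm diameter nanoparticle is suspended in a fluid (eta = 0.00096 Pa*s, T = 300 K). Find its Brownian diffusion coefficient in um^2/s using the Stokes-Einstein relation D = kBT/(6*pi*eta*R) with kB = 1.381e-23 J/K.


Radius R = 95/2 = 47.5 nm = 4.75e-08 m
D = kB*T / (6*pi*eta*R)
D = 1.381e-23 * 300 / (6 * pi * 0.00096 * 4.75e-08)
D = 4.82002e-12 m^2/s = 4.82 um^2/s

4.82


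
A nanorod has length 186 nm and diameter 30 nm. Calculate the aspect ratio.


Aspect ratio AR = length / diameter
AR = 186 / 30
AR = 6.2

6.2


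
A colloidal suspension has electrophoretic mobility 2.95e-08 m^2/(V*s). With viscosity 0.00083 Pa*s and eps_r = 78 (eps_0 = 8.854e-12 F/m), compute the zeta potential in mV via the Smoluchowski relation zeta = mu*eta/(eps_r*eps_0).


Smoluchowski equation: zeta = mu * eta / (eps_r * eps_0)
zeta = 2.95e-08 * 0.00083 / (78 * 8.854e-12)
zeta = 0.035454 V = 35.45 mV

35.45
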